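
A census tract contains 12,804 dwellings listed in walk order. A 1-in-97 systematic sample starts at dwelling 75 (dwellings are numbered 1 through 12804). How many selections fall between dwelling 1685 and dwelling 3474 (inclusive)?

19

k = 97
First selection ≥ 1685: 75 + ⌈(1685−75)/97⌉·97 = 75 + 17×97 = 1724
Last selection ≤ 3474: 75 + ⌊(3474−75)/97⌋·97 = 75 + 35×97 = 3470
Count = 35 − 17 + 1 = 19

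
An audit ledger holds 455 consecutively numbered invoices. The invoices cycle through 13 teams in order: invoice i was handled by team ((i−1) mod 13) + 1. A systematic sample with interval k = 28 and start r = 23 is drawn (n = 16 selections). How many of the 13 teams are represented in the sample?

13

Consecutive selections differ by k = 28, so their team numbers differ by 28 mod 13 = 2.
gcd(28, 13) = 1, so the sample visits 13/1 = 13 distinct residues mod 13.
Start 23 is team 10; the teams hit are 1, 2, 3, 4, 5, 6, 7, 8, 9, 10, 11, 12, 13.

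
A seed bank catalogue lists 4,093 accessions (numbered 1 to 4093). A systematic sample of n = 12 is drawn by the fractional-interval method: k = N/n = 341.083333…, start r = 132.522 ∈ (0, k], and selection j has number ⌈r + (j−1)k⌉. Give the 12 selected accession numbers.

133, 474, 815, 1156, 1497, 1838, 2180, 2521, 2862, 3203, 3544, 3885

j=1: r + 0k = 132.522 → ⌈·⌉ = 133
j=2: r + 1k = 473.605333… → ⌈·⌉ = 474
j=3: r + 2k = 814.688666… → ⌈·⌉ = 815
j=4: r + 3k = 1155.772 → ⌈·⌉ = 1156
j=5: r + 4k = 1496.855333… → ⌈·⌉ = 1497
j=6: r + 5k = 1837.938666… → ⌈·⌉ = 1838
j=7: r + 6k = 2179.022 → ⌈·⌉ = 2180
j=8: r + 7k = 2520.105333… → ⌈·⌉ = 2521
j=9: r + 8k = 2861.188666… → ⌈·⌉ = 2862
j=10: r + 9k = 3202.272 → ⌈·⌉ = 3203
j=11: r + 10k = 3543.355333… → ⌈·⌉ = 3544
j=12: r + 11k = 3884.438666… → ⌈·⌉ = 3885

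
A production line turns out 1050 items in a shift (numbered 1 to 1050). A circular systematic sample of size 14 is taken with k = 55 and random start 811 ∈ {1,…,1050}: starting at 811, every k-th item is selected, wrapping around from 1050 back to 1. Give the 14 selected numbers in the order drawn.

811, 866, 921, 976, 1031, 36, 91, 146, 201, 256, 311, 366, 421, 476

Selection 1: 811
Selection 2: 811 + 55 = 866
Selection 3: 866 + 55 = 921
Selection 4: 921 + 55 = 976
Selection 5: 976 + 55 = 1031
Selection 6: 1031 + 55 = 1086 → 1086 − 1050 = 36
Selection 7: 36 + 55 = 91
Selection 8: 91 + 55 = 146
Selection 9: 146 + 55 = 201
Selection 10: 201 + 55 = 256
Selection 11: 256 + 55 = 311
Selection 12: 311 + 55 = 366
Selection 13: 366 + 55 = 421
Selection 14: 421 + 55 = 476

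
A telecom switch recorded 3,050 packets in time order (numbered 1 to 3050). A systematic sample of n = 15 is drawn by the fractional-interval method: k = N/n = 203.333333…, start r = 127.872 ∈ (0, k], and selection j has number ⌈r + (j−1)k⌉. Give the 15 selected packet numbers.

j=1: r + 0k = 127.872 → ⌈·⌉ = 128
j=2: r + 1k = 331.205333… → ⌈·⌉ = 332
j=3: r + 2k = 534.538666… → ⌈·⌉ = 535
j=4: r + 3k = 737.872 → ⌈·⌉ = 738
j=5: r + 4k = 941.205333… → ⌈·⌉ = 942
j=6: r + 5k = 1144.538666… → ⌈·⌉ = 1145
j=7: r + 6k = 1347.872 → ⌈·⌉ = 1348
j=8: r + 7k = 1551.205333… → ⌈·⌉ = 1552
j=9: r + 8k = 1754.538666… → ⌈·⌉ = 1755
j=10: r + 9k = 1957.872 → ⌈·⌉ = 1958
j=11: r + 10k = 2161.205333… → ⌈·⌉ = 2162
j=12: r + 11k = 2364.538666… → ⌈·⌉ = 2365
j=13: r + 12k = 2567.872 → ⌈·⌉ = 2568
j=14: r + 13k = 2771.205333… → ⌈·⌉ = 2772
j=15: r + 14k = 2974.538666… → ⌈·⌉ = 2975

128, 332, 535, 738, 942, 1145, 1348, 1552, 1755, 1958, 2162, 2365, 2568, 2772, 2975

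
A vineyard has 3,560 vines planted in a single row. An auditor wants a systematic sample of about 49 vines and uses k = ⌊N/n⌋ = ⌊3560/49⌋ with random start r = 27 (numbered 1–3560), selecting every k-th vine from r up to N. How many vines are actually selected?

k = ⌊3560/49⌋ = 72
Achieved size = ⌊(3560 − 27)/72⌋ + 1 = ⌊3533/72⌋ + 1 = 49 + 1 = 50
(last selection: 27 + 49×72 = 3555 ≤ 3560; next would be 3627 > 3560)

50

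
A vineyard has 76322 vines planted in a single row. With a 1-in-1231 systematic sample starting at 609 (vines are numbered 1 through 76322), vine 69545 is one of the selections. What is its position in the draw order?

57

k = 1231
position = (69545 − 609)/1231 + 1 = 68936/1231 + 1 = 56 + 1 = 57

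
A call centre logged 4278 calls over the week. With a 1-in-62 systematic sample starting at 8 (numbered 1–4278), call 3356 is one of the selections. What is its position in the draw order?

k = 62
position = (3356 − 8)/62 + 1 = 3348/62 + 1 = 54 + 1 = 55

55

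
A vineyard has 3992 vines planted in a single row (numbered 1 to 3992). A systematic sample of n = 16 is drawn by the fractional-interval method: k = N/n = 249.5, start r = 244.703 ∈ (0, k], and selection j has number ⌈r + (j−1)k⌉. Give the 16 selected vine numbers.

245, 495, 744, 994, 1243, 1493, 1742, 1992, 2241, 2491, 2740, 2990, 3239, 3489, 3738, 3988

j=1: r + 0k = 244.703 → ⌈·⌉ = 245
j=2: r + 1k = 494.203 → ⌈·⌉ = 495
j=3: r + 2k = 743.703 → ⌈·⌉ = 744
j=4: r + 3k = 993.203 → ⌈·⌉ = 994
j=5: r + 4k = 1242.703 → ⌈·⌉ = 1243
j=6: r + 5k = 1492.203 → ⌈·⌉ = 1493
j=7: r + 6k = 1741.703 → ⌈·⌉ = 1742
j=8: r + 7k = 1991.203 → ⌈·⌉ = 1992
j=9: r + 8k = 2240.703 → ⌈·⌉ = 2241
j=10: r + 9k = 2490.203 → ⌈·⌉ = 2491
j=11: r + 10k = 2739.703 → ⌈·⌉ = 2740
j=12: r + 11k = 2989.203 → ⌈·⌉ = 2990
j=13: r + 12k = 3238.703 → ⌈·⌉ = 3239
j=14: r + 13k = 3488.203 → ⌈·⌉ = 3489
j=15: r + 14k = 3737.703 → ⌈·⌉ = 3738
j=16: r + 15k = 3987.203 → ⌈·⌉ = 3988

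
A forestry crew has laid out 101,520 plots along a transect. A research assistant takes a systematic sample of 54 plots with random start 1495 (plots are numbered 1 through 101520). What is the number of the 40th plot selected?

k = 101520/54 = 1880
40th selection = r + (40−1)·k = 1495 + 39×1880 = 1495 + 73320 = 74815

74815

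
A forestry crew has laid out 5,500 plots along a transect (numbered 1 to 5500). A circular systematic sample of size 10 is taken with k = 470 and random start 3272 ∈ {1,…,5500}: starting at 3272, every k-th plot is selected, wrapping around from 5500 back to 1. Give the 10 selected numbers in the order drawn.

Selection 1: 3272
Selection 2: 3272 + 470 = 3742
Selection 3: 3742 + 470 = 4212
Selection 4: 4212 + 470 = 4682
Selection 5: 4682 + 470 = 5152
Selection 6: 5152 + 470 = 5622 → 5622 − 5500 = 122
Selection 7: 122 + 470 = 592
Selection 8: 592 + 470 = 1062
Selection 9: 1062 + 470 = 1532
Selection 10: 1532 + 470 = 2002

3272, 3742, 4212, 4682, 5152, 122, 592, 1062, 1532, 2002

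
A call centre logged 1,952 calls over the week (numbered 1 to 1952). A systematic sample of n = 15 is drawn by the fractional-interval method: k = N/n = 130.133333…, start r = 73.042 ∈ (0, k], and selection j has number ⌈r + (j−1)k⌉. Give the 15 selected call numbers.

j=1: r + 0k = 73.042 → ⌈·⌉ = 74
j=2: r + 1k = 203.175333… → ⌈·⌉ = 204
j=3: r + 2k = 333.308666… → ⌈·⌉ = 334
j=4: r + 3k = 463.442 → ⌈·⌉ = 464
j=5: r + 4k = 593.575333… → ⌈·⌉ = 594
j=6: r + 5k = 723.708666… → ⌈·⌉ = 724
j=7: r + 6k = 853.842 → ⌈·⌉ = 854
j=8: r + 7k = 983.975333… → ⌈·⌉ = 984
j=9: r + 8k = 1114.108666… → ⌈·⌉ = 1115
j=10: r + 9k = 1244.242 → ⌈·⌉ = 1245
j=11: r + 10k = 1374.375333… → ⌈·⌉ = 1375
j=12: r + 11k = 1504.508666… → ⌈·⌉ = 1505
j=13: r + 12k = 1634.642 → ⌈·⌉ = 1635
j=14: r + 13k = 1764.775333… → ⌈·⌉ = 1765
j=15: r + 14k = 1894.908666… → ⌈·⌉ = 1895

74, 204, 334, 464, 594, 724, 854, 984, 1115, 1245, 1375, 1505, 1635, 1765, 1895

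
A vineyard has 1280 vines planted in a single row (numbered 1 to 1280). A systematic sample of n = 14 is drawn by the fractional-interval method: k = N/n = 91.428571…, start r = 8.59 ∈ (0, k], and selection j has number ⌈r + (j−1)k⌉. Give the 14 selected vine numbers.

j=1: r + 0k = 8.59 → ⌈·⌉ = 9
j=2: r + 1k = 100.018571… → ⌈·⌉ = 101
j=3: r + 2k = 191.447142… → ⌈·⌉ = 192
j=4: r + 3k = 282.875714… → ⌈·⌉ = 283
j=5: r + 4k = 374.304285… → ⌈·⌉ = 375
j=6: r + 5k = 465.732857… → ⌈·⌉ = 466
j=7: r + 6k = 557.161428… → ⌈·⌉ = 558
j=8: r + 7k = 648.59 → ⌈·⌉ = 649
j=9: r + 8k = 740.018571… → ⌈·⌉ = 741
j=10: r + 9k = 831.447142… → ⌈·⌉ = 832
j=11: r + 10k = 922.875714… → ⌈·⌉ = 923
j=12: r + 11k = 1014.304285… → ⌈·⌉ = 1015
j=13: r + 12k = 1105.732857… → ⌈·⌉ = 1106
j=14: r + 13k = 1197.161428… → ⌈·⌉ = 1198

9, 101, 192, 283, 375, 466, 558, 649, 741, 832, 923, 1015, 1106, 1198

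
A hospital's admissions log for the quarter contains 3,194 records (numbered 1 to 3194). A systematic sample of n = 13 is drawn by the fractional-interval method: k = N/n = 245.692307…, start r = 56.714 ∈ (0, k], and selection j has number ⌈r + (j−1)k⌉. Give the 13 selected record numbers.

j=1: r + 0k = 56.714 → ⌈·⌉ = 57
j=2: r + 1k = 302.406307… → ⌈·⌉ = 303
j=3: r + 2k = 548.098615… → ⌈·⌉ = 549
j=4: r + 3k = 793.790923… → ⌈·⌉ = 794
j=5: r + 4k = 1039.483230… → ⌈·⌉ = 1040
j=6: r + 5k = 1285.175538… → ⌈·⌉ = 1286
j=7: r + 6k = 1530.867846… → ⌈·⌉ = 1531
j=8: r + 7k = 1776.560153… → ⌈·⌉ = 1777
j=9: r + 8k = 2022.252461… → ⌈·⌉ = 2023
j=10: r + 9k = 2267.944769… → ⌈·⌉ = 2268
j=11: r + 10k = 2513.637076… → ⌈·⌉ = 2514
j=12: r + 11k = 2759.329384… → ⌈·⌉ = 2760
j=13: r + 12k = 3005.021692… → ⌈·⌉ = 3006

57, 303, 549, 794, 1040, 1286, 1531, 1777, 2023, 2268, 2514, 2760, 3006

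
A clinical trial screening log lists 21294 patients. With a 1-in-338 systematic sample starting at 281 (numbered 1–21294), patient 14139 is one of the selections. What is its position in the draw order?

42

k = 338
position = (14139 − 281)/338 + 1 = 13858/338 + 1 = 41 + 1 = 42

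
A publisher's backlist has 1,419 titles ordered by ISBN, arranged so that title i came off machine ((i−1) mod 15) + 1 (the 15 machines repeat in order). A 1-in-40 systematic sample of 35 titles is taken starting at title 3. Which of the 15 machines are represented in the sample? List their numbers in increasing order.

3, 8, 13

Consecutive selections differ by k = 40, so their machine numbers differ by 40 mod 15 = 10.
gcd(40, 15) = 5, so the sample visits 15/5 = 3 distinct residues mod 15.
Start 3 is machine 3; the machines hit are 3, 8, 13.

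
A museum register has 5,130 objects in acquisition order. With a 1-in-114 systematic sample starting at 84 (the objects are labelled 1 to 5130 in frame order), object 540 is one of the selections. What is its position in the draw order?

k = 114
position = (540 − 84)/114 + 1 = 456/114 + 1 = 4 + 1 = 5

5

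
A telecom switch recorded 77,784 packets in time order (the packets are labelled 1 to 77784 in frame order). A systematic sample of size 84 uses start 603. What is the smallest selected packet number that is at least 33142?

33939

k = 77784/84 = 926
Steps past start: ⌈(33142 − 603)/926⌉ = ⌈32539/926⌉ = 36
Selected packet: 603 + 36×926 = 33939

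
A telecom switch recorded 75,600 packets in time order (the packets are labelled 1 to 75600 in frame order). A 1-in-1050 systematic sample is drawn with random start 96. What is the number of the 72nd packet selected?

k = 1050
72nd selection = r + (72−1)·k = 96 + 71×1050 = 96 + 74550 = 74646

74646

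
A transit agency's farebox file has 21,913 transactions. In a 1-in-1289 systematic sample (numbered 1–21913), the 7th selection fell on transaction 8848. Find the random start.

1114

k = 1289
r = 8848 − (7−1)×1289 = 8848 − 7734 = 1114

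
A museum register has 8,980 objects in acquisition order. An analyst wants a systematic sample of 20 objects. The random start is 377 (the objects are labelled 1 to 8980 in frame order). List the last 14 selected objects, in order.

k = N/n = 8980/20 = 449
7th selection = 377 + 6×449 = 3071
8th: 3071 + 449 = 3520
9th: 3520 + 449 = 3969
10th: 3969 + 449 = 4418
11th: 4418 + 449 = 4867
12th: 4867 + 449 = 5316
13th: 5316 + 449 = 5765
14th: 5765 + 449 = 6214
15th: 6214 + 449 = 6663
16th: 6663 + 449 = 7112
17th: 7112 + 449 = 7561
18th: 7561 + 449 = 8010
19th: 8010 + 449 = 8459
20th: 8459 + 449 = 8908

3071, 3520, 3969, 4418, 4867, 5316, 5765, 6214, 6663, 7112, 7561, 8010, 8459, 8908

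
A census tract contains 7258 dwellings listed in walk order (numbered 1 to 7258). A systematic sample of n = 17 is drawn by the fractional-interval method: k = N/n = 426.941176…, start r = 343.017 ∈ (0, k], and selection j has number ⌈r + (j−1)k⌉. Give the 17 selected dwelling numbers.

j=1: r + 0k = 343.017 → ⌈·⌉ = 344
j=2: r + 1k = 769.958176… → ⌈·⌉ = 770
j=3: r + 2k = 1196.899352… → ⌈·⌉ = 1197
j=4: r + 3k = 1623.840529… → ⌈·⌉ = 1624
j=5: r + 4k = 2050.781705… → ⌈·⌉ = 2051
j=6: r + 5k = 2477.722882… → ⌈·⌉ = 2478
j=7: r + 6k = 2904.664058… → ⌈·⌉ = 2905
j=8: r + 7k = 3331.605235… → ⌈·⌉ = 3332
j=9: r + 8k = 3758.546411… → ⌈·⌉ = 3759
j=10: r + 9k = 4185.487588… → ⌈·⌉ = 4186
j=11: r + 10k = 4612.428764… → ⌈·⌉ = 4613
j=12: r + 11k = 5039.369941… → ⌈·⌉ = 5040
j=13: r + 12k = 5466.311117… → ⌈·⌉ = 5467
j=14: r + 13k = 5893.252294… → ⌈·⌉ = 5894
j=15: r + 14k = 6320.193470… → ⌈·⌉ = 6321
j=16: r + 15k = 6747.134647… → ⌈·⌉ = 6748
j=17: r + 16k = 7174.075823… → ⌈·⌉ = 7175

344, 770, 1197, 1624, 2051, 2478, 2905, 3332, 3759, 4186, 4613, 5040, 5467, 5894, 6321, 6748, 7175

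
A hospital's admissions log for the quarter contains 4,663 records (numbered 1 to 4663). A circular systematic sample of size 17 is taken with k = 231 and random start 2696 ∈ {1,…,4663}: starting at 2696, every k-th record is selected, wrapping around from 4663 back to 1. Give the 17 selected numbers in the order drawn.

2696, 2927, 3158, 3389, 3620, 3851, 4082, 4313, 4544, 112, 343, 574, 805, 1036, 1267, 1498, 1729

Selection 1: 2696
Selection 2: 2696 + 231 = 2927
Selection 3: 2927 + 231 = 3158
Selection 4: 3158 + 231 = 3389
Selection 5: 3389 + 231 = 3620
Selection 6: 3620 + 231 = 3851
Selection 7: 3851 + 231 = 4082
Selection 8: 4082 + 231 = 4313
Selection 9: 4313 + 231 = 4544
Selection 10: 4544 + 231 = 4775 → 4775 − 4663 = 112
Selection 11: 112 + 231 = 343
Selection 12: 343 + 231 = 574
Selection 13: 574 + 231 = 805
Selection 14: 805 + 231 = 1036
Selection 15: 1036 + 231 = 1267
Selection 16: 1267 + 231 = 1498
Selection 17: 1498 + 231 = 1729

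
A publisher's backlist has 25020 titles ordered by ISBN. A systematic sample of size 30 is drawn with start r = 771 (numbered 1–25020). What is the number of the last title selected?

24957

k = 25020/30 = 834
30th selection = r + (30−1)·k = 771 + 29×834 = 771 + 24186 = 24957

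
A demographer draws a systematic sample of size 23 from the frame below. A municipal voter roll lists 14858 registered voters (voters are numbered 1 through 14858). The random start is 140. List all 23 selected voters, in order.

140, 786, 1432, 2078, 2724, 3370, 4016, 4662, 5308, 5954, 6600, 7246, 7892, 8538, 9184, 9830, 10476, 11122, 11768, 12414, 13060, 13706, 14352

k = N/n = 14858/23 = 646
voter 1: 140
voter 2: 140 + 646 = 786
voter 3: 786 + 646 = 1432
voter 4: 1432 + 646 = 2078
voter 5: 2078 + 646 = 2724
voter 6: 2724 + 646 = 3370
voter 7: 3370 + 646 = 4016
voter 8: 4016 + 646 = 4662
voter 9: 4662 + 646 = 5308
voter 10: 5308 + 646 = 5954
voter 11: 5954 + 646 = 6600
voter 12: 6600 + 646 = 7246
voter 13: 7246 + 646 = 7892
voter 14: 7892 + 646 = 8538
voter 15: 8538 + 646 = 9184
voter 16: 9184 + 646 = 9830
voter 17: 9830 + 646 = 10476
voter 18: 10476 + 646 = 11122
voter 19: 11122 + 646 = 11768
voter 20: 11768 + 646 = 12414
voter 21: 12414 + 646 = 13060
voter 22: 13060 + 646 = 13706
voter 23: 13706 + 646 = 14352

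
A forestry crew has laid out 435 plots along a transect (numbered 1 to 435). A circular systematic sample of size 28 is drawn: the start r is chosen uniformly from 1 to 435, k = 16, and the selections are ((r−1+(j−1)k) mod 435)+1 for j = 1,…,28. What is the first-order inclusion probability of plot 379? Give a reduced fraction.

28/435

For each position j, as r ranges over 1…435 the j-th selection hits every plot exactly once, so plot 379 is selected for exactly 28 of the 435 starts.
Inclusion probability = 28/435.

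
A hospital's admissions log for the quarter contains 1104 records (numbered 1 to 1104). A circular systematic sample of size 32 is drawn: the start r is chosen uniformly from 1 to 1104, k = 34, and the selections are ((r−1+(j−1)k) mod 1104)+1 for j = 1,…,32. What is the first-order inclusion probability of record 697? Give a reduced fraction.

2/69

For each position j, as r ranges over 1…1104 the j-th selection hits every record exactly once, so record 697 is selected for exactly 32 of the 1104 starts.
Inclusion probability = 32/1104 = 2/69.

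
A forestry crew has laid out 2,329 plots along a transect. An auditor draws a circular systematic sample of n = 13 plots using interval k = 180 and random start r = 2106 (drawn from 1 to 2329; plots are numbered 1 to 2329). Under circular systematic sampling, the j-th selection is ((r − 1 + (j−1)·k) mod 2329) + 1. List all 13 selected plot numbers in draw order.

2106, 2286, 137, 317, 497, 677, 857, 1037, 1217, 1397, 1577, 1757, 1937

Selection 1: 2106
Selection 2: 2106 + 180 = 2286
Selection 3: 2286 + 180 = 2466 → 2466 − 2329 = 137
Selection 4: 137 + 180 = 317
Selection 5: 317 + 180 = 497
Selection 6: 497 + 180 = 677
Selection 7: 677 + 180 = 857
Selection 8: 857 + 180 = 1037
Selection 9: 1037 + 180 = 1217
Selection 10: 1217 + 180 = 1397
Selection 11: 1397 + 180 = 1577
Selection 12: 1577 + 180 = 1757
Selection 13: 1757 + 180 = 1937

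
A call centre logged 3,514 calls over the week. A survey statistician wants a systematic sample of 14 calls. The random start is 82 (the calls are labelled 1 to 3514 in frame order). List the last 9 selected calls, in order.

1337, 1588, 1839, 2090, 2341, 2592, 2843, 3094, 3345

k = N/n = 3514/14 = 251
6th selection = 82 + 5×251 = 1337
7th: 1337 + 251 = 1588
8th: 1588 + 251 = 1839
9th: 1839 + 251 = 2090
10th: 2090 + 251 = 2341
11th: 2341 + 251 = 2592
12th: 2592 + 251 = 2843
13th: 2843 + 251 = 3094
14th: 3094 + 251 = 3345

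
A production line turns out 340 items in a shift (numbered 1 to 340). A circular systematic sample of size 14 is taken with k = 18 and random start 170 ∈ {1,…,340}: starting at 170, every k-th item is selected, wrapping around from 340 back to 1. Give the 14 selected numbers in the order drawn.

Selection 1: 170
Selection 2: 170 + 18 = 188
Selection 3: 188 + 18 = 206
Selection 4: 206 + 18 = 224
Selection 5: 224 + 18 = 242
Selection 6: 242 + 18 = 260
Selection 7: 260 + 18 = 278
Selection 8: 278 + 18 = 296
Selection 9: 296 + 18 = 314
Selection 10: 314 + 18 = 332
Selection 11: 332 + 18 = 350 → 350 − 340 = 10
Selection 12: 10 + 18 = 28
Selection 13: 28 + 18 = 46
Selection 14: 46 + 18 = 64

170, 188, 206, 224, 242, 260, 278, 296, 314, 332, 10, 28, 46, 64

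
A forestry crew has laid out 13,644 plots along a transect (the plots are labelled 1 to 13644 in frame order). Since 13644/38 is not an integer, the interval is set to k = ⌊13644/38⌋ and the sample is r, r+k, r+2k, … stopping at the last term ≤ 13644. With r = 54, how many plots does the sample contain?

38

k = ⌊13644/38⌋ = 359
Achieved size = ⌊(13644 − 54)/359⌋ + 1 = ⌊13590/359⌋ + 1 = 37 + 1 = 38
(last selection: 54 + 37×359 = 13337 ≤ 13644; next would be 13696 > 13644)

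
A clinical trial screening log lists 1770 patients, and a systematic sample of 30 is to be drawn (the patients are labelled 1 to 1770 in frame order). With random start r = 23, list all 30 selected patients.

k = N/n = 1770/30 = 59
patient 1: 23
patient 2: 23 + 59 = 82
patient 3: 82 + 59 = 141
patient 4: 141 + 59 = 200
patient 5: 200 + 59 = 259
patient 6: 259 + 59 = 318
patient 7: 318 + 59 = 377
patient 8: 377 + 59 = 436
patient 9: 436 + 59 = 495
patient 10: 495 + 59 = 554
patient 11: 554 + 59 = 613
patient 12: 613 + 59 = 672
patient 13: 672 + 59 = 731
patient 14: 731 + 59 = 790
patient 15: 790 + 59 = 849
patient 16: 849 + 59 = 908
patient 17: 908 + 59 = 967
patient 18: 967 + 59 = 1026
patient 19: 1026 + 59 = 1085
patient 20: 1085 + 59 = 1144
patient 21: 1144 + 59 = 1203
patient 22: 1203 + 59 = 1262
patient 23: 1262 + 59 = 1321
patient 24: 1321 + 59 = 1380
patient 25: 1380 + 59 = 1439
patient 26: 1439 + 59 = 1498
patient 27: 1498 + 59 = 1557
patient 28: 1557 + 59 = 1616
patient 29: 1616 + 59 = 1675
patient 30: 1675 + 59 = 1734

23, 82, 141, 200, 259, 318, 377, 436, 495, 554, 613, 672, 731, 790, 849, 908, 967, 1026, 1085, 1144, 1203, 1262, 1321, 1380, 1439, 1498, 1557, 1616, 1675, 1734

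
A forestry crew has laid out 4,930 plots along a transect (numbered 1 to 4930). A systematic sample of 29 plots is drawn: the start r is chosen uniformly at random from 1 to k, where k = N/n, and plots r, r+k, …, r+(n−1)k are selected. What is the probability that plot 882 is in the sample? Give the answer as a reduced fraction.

1/170

k = 4930/29 = 170.
Plot 882 is selected iff r ≡ 882 (mod 170); exactly one such r in {1,…,170}.
Inclusion probability = 1/170.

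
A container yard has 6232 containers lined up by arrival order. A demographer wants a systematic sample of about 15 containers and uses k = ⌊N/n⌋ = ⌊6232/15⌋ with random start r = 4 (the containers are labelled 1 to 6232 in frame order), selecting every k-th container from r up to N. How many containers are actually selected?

k = ⌊6232/15⌋ = 415
Achieved size = ⌊(6232 − 4)/415⌋ + 1 = ⌊6228/415⌋ + 1 = 15 + 1 = 16
(last selection: 4 + 15×415 = 6229 ≤ 6232; next would be 6644 > 6232)

16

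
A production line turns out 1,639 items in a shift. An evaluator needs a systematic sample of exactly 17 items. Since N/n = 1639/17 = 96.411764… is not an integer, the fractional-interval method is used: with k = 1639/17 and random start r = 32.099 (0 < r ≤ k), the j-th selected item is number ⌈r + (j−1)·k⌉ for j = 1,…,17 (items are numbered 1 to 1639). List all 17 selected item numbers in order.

j=1: r + 0k = 32.099 → ⌈·⌉ = 33
j=2: r + 1k = 128.510764… → ⌈·⌉ = 129
j=3: r + 2k = 224.922529… → ⌈·⌉ = 225
j=4: r + 3k = 321.334294… → ⌈·⌉ = 322
j=5: r + 4k = 417.746058… → ⌈·⌉ = 418
j=6: r + 5k = 514.157823… → ⌈·⌉ = 515
j=7: r + 6k = 610.569588… → ⌈·⌉ = 611
j=8: r + 7k = 706.981352… → ⌈·⌉ = 707
j=9: r + 8k = 803.393117… → ⌈·⌉ = 804
j=10: r + 9k = 899.804882… → ⌈·⌉ = 900
j=11: r + 10k = 996.216647… → ⌈·⌉ = 997
j=12: r + 11k = 1092.628411… → ⌈·⌉ = 1093
j=13: r + 12k = 1189.040176… → ⌈·⌉ = 1190
j=14: r + 13k = 1285.451941… → ⌈·⌉ = 1286
j=15: r + 14k = 1381.863705… → ⌈·⌉ = 1382
j=16: r + 15k = 1478.275470… → ⌈·⌉ = 1479
j=17: r + 16k = 1574.687235… → ⌈·⌉ = 1575

33, 129, 225, 322, 418, 515, 611, 707, 804, 900, 997, 1093, 1190, 1286, 1382, 1479, 1575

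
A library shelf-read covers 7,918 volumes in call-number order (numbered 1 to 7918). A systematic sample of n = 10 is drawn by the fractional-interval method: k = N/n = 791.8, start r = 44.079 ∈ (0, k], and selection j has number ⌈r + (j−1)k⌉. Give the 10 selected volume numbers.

j=1: r + 0k = 44.079 → ⌈·⌉ = 45
j=2: r + 1k = 835.879 → ⌈·⌉ = 836
j=3: r + 2k = 1627.679 → ⌈·⌉ = 1628
j=4: r + 3k = 2419.479 → ⌈·⌉ = 2420
j=5: r + 4k = 3211.279 → ⌈·⌉ = 3212
j=6: r + 5k = 4003.079 → ⌈·⌉ = 4004
j=7: r + 6k = 4794.879 → ⌈·⌉ = 4795
j=8: r + 7k = 5586.679 → ⌈·⌉ = 5587
j=9: r + 8k = 6378.479 → ⌈·⌉ = 6379
j=10: r + 9k = 7170.279 → ⌈·⌉ = 7171

45, 836, 1628, 2420, 3212, 4004, 4795, 5587, 6379, 7171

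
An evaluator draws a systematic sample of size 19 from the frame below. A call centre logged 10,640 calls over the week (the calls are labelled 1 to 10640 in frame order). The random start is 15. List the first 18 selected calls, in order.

15, 575, 1135, 1695, 2255, 2815, 3375, 3935, 4495, 5055, 5615, 6175, 6735, 7295, 7855, 8415, 8975, 9535

k = N/n = 10640/19 = 560
call 1: 15
call 2: 15 + 560 = 575
call 3: 575 + 560 = 1135
call 4: 1135 + 560 = 1695
call 5: 1695 + 560 = 2255
call 6: 2255 + 560 = 2815
call 7: 2815 + 560 = 3375
call 8: 3375 + 560 = 3935
call 9: 3935 + 560 = 4495
call 10: 4495 + 560 = 5055
call 11: 5055 + 560 = 5615
call 12: 5615 + 560 = 6175
call 13: 6175 + 560 = 6735
call 14: 6735 + 560 = 7295
call 15: 7295 + 560 = 7855
call 16: 7855 + 560 = 8415
call 17: 8415 + 560 = 8975
call 18: 8975 + 560 = 9535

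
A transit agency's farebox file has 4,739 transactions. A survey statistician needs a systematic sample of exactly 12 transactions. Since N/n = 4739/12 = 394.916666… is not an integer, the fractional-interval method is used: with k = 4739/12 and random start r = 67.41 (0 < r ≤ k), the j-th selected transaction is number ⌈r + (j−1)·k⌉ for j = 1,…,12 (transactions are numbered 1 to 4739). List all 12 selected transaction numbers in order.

68, 463, 858, 1253, 1648, 2042, 2437, 2832, 3227, 3622, 4017, 4412

j=1: r + 0k = 67.41 → ⌈·⌉ = 68
j=2: r + 1k = 462.326666… → ⌈·⌉ = 463
j=3: r + 2k = 857.243333… → ⌈·⌉ = 858
j=4: r + 3k = 1252.16 → ⌈·⌉ = 1253
j=5: r + 4k = 1647.076666… → ⌈·⌉ = 1648
j=6: r + 5k = 2041.993333… → ⌈·⌉ = 2042
j=7: r + 6k = 2436.91 → ⌈·⌉ = 2437
j=8: r + 7k = 2831.826666… → ⌈·⌉ = 2832
j=9: r + 8k = 3226.743333… → ⌈·⌉ = 3227
j=10: r + 9k = 3621.66 → ⌈·⌉ = 3622
j=11: r + 10k = 4016.576666… → ⌈·⌉ = 4017
j=12: r + 11k = 4411.493333… → ⌈·⌉ = 4412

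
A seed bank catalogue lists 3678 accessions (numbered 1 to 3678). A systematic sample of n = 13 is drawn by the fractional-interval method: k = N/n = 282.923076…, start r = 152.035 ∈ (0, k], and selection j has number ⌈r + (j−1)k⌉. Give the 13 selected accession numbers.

153, 435, 718, 1001, 1284, 1567, 1850, 2133, 2416, 2699, 2982, 3265, 3548

j=1: r + 0k = 152.035 → ⌈·⌉ = 153
j=2: r + 1k = 434.958076… → ⌈·⌉ = 435
j=3: r + 2k = 717.881153… → ⌈·⌉ = 718
j=4: r + 3k = 1000.804230… → ⌈·⌉ = 1001
j=5: r + 4k = 1283.727307… → ⌈·⌉ = 1284
j=6: r + 5k = 1566.650384… → ⌈·⌉ = 1567
j=7: r + 6k = 1849.573461… → ⌈·⌉ = 1850
j=8: r + 7k = 2132.496538… → ⌈·⌉ = 2133
j=9: r + 8k = 2415.419615… → ⌈·⌉ = 2416
j=10: r + 9k = 2698.342692… → ⌈·⌉ = 2699
j=11: r + 10k = 2981.265769… → ⌈·⌉ = 2982
j=12: r + 11k = 3264.188846… → ⌈·⌉ = 3265
j=13: r + 12k = 3547.111923… → ⌈·⌉ = 3548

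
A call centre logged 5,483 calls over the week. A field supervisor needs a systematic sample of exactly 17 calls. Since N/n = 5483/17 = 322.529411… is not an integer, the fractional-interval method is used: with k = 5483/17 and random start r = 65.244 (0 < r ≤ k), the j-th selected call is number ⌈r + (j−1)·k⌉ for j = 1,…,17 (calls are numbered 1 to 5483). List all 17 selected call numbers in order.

j=1: r + 0k = 65.244 → ⌈·⌉ = 66
j=2: r + 1k = 387.773411… → ⌈·⌉ = 388
j=3: r + 2k = 710.302823… → ⌈·⌉ = 711
j=4: r + 3k = 1032.832235… → ⌈·⌉ = 1033
j=5: r + 4k = 1355.361647… → ⌈·⌉ = 1356
j=6: r + 5k = 1677.891058… → ⌈·⌉ = 1678
j=7: r + 6k = 2000.420470… → ⌈·⌉ = 2001
j=8: r + 7k = 2322.949882… → ⌈·⌉ = 2323
j=9: r + 8k = 2645.479294… → ⌈·⌉ = 2646
j=10: r + 9k = 2968.008705… → ⌈·⌉ = 2969
j=11: r + 10k = 3290.538117… → ⌈·⌉ = 3291
j=12: r + 11k = 3613.067529… → ⌈·⌉ = 3614
j=13: r + 12k = 3935.596941… → ⌈·⌉ = 3936
j=14: r + 13k = 4258.126352… → ⌈·⌉ = 4259
j=15: r + 14k = 4580.655764… → ⌈·⌉ = 4581
j=16: r + 15k = 4903.185176… → ⌈·⌉ = 4904
j=17: r + 16k = 5225.714588… → ⌈·⌉ = 5226

66, 388, 711, 1033, 1356, 1678, 2001, 2323, 2646, 2969, 3291, 3614, 3936, 4259, 4581, 4904, 5226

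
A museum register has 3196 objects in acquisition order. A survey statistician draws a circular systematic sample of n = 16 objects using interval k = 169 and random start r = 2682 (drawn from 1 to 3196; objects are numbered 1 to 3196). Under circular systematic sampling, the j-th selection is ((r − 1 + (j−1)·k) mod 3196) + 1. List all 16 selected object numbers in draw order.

2682, 2851, 3020, 3189, 162, 331, 500, 669, 838, 1007, 1176, 1345, 1514, 1683, 1852, 2021

Selection 1: 2682
Selection 2: 2682 + 169 = 2851
Selection 3: 2851 + 169 = 3020
Selection 4: 3020 + 169 = 3189
Selection 5: 3189 + 169 = 3358 → 3358 − 3196 = 162
Selection 6: 162 + 169 = 331
Selection 7: 331 + 169 = 500
Selection 8: 500 + 169 = 669
Selection 9: 669 + 169 = 838
Selection 10: 838 + 169 = 1007
Selection 11: 1007 + 169 = 1176
Selection 12: 1176 + 169 = 1345
Selection 13: 1345 + 169 = 1514
Selection 14: 1514 + 169 = 1683
Selection 15: 1683 + 169 = 1852
Selection 16: 1852 + 169 = 2021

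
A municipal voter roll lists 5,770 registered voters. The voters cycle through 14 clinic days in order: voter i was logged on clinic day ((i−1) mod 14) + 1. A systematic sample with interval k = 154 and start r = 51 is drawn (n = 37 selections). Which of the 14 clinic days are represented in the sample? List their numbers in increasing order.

9

Consecutive selections differ by k = 154, so their clinic day numbers differ by 154 mod 14 = 0.
gcd(154, 14) = 14, so the sample visits 14/14 = 1 distinct residues mod 14.
Start 51 is clinic day 9; the clinic days hit are 9.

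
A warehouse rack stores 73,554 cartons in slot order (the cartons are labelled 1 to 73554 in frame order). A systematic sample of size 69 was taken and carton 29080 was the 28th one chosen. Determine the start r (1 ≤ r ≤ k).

298

k = 73554/69 = 1066
r = 29080 − (28−1)×1066 = 29080 − 28782 = 298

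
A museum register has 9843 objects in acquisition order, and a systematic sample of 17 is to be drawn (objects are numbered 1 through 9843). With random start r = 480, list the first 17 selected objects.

480, 1059, 1638, 2217, 2796, 3375, 3954, 4533, 5112, 5691, 6270, 6849, 7428, 8007, 8586, 9165, 9744

k = N/n = 9843/17 = 579
object 1: 480
object 2: 480 + 579 = 1059
object 3: 1059 + 579 = 1638
object 4: 1638 + 579 = 2217
object 5: 2217 + 579 = 2796
object 6: 2796 + 579 = 3375
object 7: 3375 + 579 = 3954
object 8: 3954 + 579 = 4533
object 9: 4533 + 579 = 5112
object 10: 5112 + 579 = 5691
object 11: 5691 + 579 = 6270
object 12: 6270 + 579 = 6849
object 13: 6849 + 579 = 7428
object 14: 7428 + 579 = 8007
object 15: 8007 + 579 = 8586
object 16: 8586 + 579 = 9165
object 17: 9165 + 579 = 9744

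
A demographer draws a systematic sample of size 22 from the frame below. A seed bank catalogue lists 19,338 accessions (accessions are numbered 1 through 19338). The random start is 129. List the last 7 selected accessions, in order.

k = N/n = 19338/22 = 879
16th selection = 129 + 15×879 = 13314
17th: 13314 + 879 = 14193
18th: 14193 + 879 = 15072
19th: 15072 + 879 = 15951
20th: 15951 + 879 = 16830
21st: 16830 + 879 = 17709
22nd: 17709 + 879 = 18588

13314, 14193, 15072, 15951, 16830, 17709, 18588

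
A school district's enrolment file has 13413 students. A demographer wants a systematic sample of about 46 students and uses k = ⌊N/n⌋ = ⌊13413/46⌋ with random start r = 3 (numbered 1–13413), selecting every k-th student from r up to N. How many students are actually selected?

47

k = ⌊13413/46⌋ = 291
Achieved size = ⌊(13413 − 3)/291⌋ + 1 = ⌊13410/291⌋ + 1 = 46 + 1 = 47
(last selection: 3 + 46×291 = 13389 ≤ 13413; next would be 13680 > 13413)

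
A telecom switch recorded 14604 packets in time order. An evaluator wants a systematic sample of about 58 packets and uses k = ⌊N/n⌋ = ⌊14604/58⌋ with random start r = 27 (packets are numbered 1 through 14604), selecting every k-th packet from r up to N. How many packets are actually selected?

k = ⌊14604/58⌋ = 251
Achieved size = ⌊(14604 − 27)/251⌋ + 1 = ⌊14577/251⌋ + 1 = 58 + 1 = 59
(last selection: 27 + 58×251 = 14585 ≤ 14604; next would be 14836 > 14604)

59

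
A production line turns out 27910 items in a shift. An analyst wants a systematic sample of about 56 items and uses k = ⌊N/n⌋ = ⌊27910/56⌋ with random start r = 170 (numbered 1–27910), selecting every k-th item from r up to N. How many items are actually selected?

k = ⌊27910/56⌋ = 498
Achieved size = ⌊(27910 − 170)/498⌋ + 1 = ⌊27740/498⌋ + 1 = 55 + 1 = 56
(last selection: 170 + 55×498 = 27560 ≤ 27910; next would be 28058 > 27910)

56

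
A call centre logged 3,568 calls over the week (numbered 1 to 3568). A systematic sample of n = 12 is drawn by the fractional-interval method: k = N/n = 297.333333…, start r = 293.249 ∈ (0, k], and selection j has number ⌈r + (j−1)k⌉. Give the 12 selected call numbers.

294, 591, 888, 1186, 1483, 1780, 2078, 2375, 2672, 2970, 3267, 3564

j=1: r + 0k = 293.249 → ⌈·⌉ = 294
j=2: r + 1k = 590.582333… → ⌈·⌉ = 591
j=3: r + 2k = 887.915666… → ⌈·⌉ = 888
j=4: r + 3k = 1185.249 → ⌈·⌉ = 1186
j=5: r + 4k = 1482.582333… → ⌈·⌉ = 1483
j=6: r + 5k = 1779.915666… → ⌈·⌉ = 1780
j=7: r + 6k = 2077.249 → ⌈·⌉ = 2078
j=8: r + 7k = 2374.582333… → ⌈·⌉ = 2375
j=9: r + 8k = 2671.915666… → ⌈·⌉ = 2672
j=10: r + 9k = 2969.249 → ⌈·⌉ = 2970
j=11: r + 10k = 3266.582333… → ⌈·⌉ = 3267
j=12: r + 11k = 3563.915666… → ⌈·⌉ = 3564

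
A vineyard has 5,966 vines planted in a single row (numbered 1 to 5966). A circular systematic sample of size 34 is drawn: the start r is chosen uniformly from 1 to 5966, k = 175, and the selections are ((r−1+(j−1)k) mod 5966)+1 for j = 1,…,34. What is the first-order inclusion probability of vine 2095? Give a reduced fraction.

For each position j, as r ranges over 1…5966 the j-th selection hits every vine exactly once, so vine 2095 is selected for exactly 34 of the 5966 starts.
Inclusion probability = 34/5966 = 17/2983.

17/2983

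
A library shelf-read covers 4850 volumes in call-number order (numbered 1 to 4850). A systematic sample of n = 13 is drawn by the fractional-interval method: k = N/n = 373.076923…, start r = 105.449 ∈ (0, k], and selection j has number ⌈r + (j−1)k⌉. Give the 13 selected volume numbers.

106, 479, 852, 1225, 1598, 1971, 2344, 2717, 3091, 3464, 3837, 4210, 4583

j=1: r + 0k = 105.449 → ⌈·⌉ = 106
j=2: r + 1k = 478.525923… → ⌈·⌉ = 479
j=3: r + 2k = 851.602846… → ⌈·⌉ = 852
j=4: r + 3k = 1224.679769… → ⌈·⌉ = 1225
j=5: r + 4k = 1597.756692… → ⌈·⌉ = 1598
j=6: r + 5k = 1970.833615… → ⌈·⌉ = 1971
j=7: r + 6k = 2343.910538… → ⌈·⌉ = 2344
j=8: r + 7k = 2716.987461… → ⌈·⌉ = 2717
j=9: r + 8k = 3090.064384… → ⌈·⌉ = 3091
j=10: r + 9k = 3463.141307… → ⌈·⌉ = 3464
j=11: r + 10k = 3836.218230… → ⌈·⌉ = 3837
j=12: r + 11k = 4209.295153… → ⌈·⌉ = 4210
j=13: r + 12k = 4582.372076… → ⌈·⌉ = 4583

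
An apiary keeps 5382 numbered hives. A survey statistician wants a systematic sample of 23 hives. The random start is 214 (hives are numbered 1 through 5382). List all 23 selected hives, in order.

214, 448, 682, 916, 1150, 1384, 1618, 1852, 2086, 2320, 2554, 2788, 3022, 3256, 3490, 3724, 3958, 4192, 4426, 4660, 4894, 5128, 5362

k = N/n = 5382/23 = 234
hive 1: 214
hive 2: 214 + 234 = 448
hive 3: 448 + 234 = 682
hive 4: 682 + 234 = 916
hive 5: 916 + 234 = 1150
hive 6: 1150 + 234 = 1384
hive 7: 1384 + 234 = 1618
hive 8: 1618 + 234 = 1852
hive 9: 1852 + 234 = 2086
hive 10: 2086 + 234 = 2320
hive 11: 2320 + 234 = 2554
hive 12: 2554 + 234 = 2788
hive 13: 2788 + 234 = 3022
hive 14: 3022 + 234 = 3256
hive 15: 3256 + 234 = 3490
hive 16: 3490 + 234 = 3724
hive 17: 3724 + 234 = 3958
hive 18: 3958 + 234 = 4192
hive 19: 4192 + 234 = 4426
hive 20: 4426 + 234 = 4660
hive 21: 4660 + 234 = 4894
hive 22: 4894 + 234 = 5128
hive 23: 5128 + 234 = 5362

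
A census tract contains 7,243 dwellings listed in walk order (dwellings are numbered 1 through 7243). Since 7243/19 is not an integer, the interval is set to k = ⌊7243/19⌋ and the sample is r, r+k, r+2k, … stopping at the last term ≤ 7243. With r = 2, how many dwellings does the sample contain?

20

k = ⌊7243/19⌋ = 381
Achieved size = ⌊(7243 − 2)/381⌋ + 1 = ⌊7241/381⌋ + 1 = 19 + 1 = 20
(last selection: 2 + 19×381 = 7241 ≤ 7243; next would be 7622 > 7243)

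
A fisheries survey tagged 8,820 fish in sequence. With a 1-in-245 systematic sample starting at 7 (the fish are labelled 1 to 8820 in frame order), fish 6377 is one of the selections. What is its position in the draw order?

27

k = 245
position = (6377 − 7)/245 + 1 = 6370/245 + 1 = 26 + 1 = 27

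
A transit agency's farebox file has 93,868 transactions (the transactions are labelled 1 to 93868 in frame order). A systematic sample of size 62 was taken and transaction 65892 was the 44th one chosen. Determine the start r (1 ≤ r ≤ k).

k = 93868/62 = 1514
r = 65892 − (44−1)×1514 = 65892 − 65102 = 790

790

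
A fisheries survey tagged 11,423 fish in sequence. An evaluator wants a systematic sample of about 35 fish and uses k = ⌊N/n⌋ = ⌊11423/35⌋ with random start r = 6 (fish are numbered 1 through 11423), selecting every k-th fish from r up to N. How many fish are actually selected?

k = ⌊11423/35⌋ = 326
Achieved size = ⌊(11423 − 6)/326⌋ + 1 = ⌊11417/326⌋ + 1 = 35 + 1 = 36
(last selection: 6 + 35×326 = 11416 ≤ 11423; next would be 11742 > 11423)

36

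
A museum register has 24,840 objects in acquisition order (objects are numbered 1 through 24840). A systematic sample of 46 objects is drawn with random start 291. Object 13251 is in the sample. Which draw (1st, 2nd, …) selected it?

25

k = 24840/46 = 540
position = (13251 − 291)/540 + 1 = 12960/540 + 1 = 24 + 1 = 25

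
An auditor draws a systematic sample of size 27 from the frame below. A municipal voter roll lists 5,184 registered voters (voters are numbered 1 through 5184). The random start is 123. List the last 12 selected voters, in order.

k = N/n = 5184/27 = 192
16th selection = 123 + 15×192 = 3003
17th: 3003 + 192 = 3195
18th: 3195 + 192 = 3387
19th: 3387 + 192 = 3579
20th: 3579 + 192 = 3771
21st: 3771 + 192 = 3963
22nd: 3963 + 192 = 4155
23rd: 4155 + 192 = 4347
24th: 4347 + 192 = 4539
25th: 4539 + 192 = 4731
26th: 4731 + 192 = 4923
27th: 4923 + 192 = 5115

3003, 3195, 3387, 3579, 3771, 3963, 4155, 4347, 4539, 4731, 4923, 5115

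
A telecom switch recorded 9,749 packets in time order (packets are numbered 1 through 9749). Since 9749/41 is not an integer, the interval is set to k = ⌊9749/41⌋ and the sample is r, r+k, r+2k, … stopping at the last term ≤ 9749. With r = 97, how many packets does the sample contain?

41

k = ⌊9749/41⌋ = 237
Achieved size = ⌊(9749 − 97)/237⌋ + 1 = ⌊9652/237⌋ + 1 = 40 + 1 = 41
(last selection: 97 + 40×237 = 9577 ≤ 9749; next would be 9814 > 9749)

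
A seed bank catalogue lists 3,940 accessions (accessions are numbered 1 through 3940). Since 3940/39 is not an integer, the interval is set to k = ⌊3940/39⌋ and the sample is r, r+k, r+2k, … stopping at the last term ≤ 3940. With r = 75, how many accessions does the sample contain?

k = ⌊3940/39⌋ = 101
Achieved size = ⌊(3940 − 75)/101⌋ + 1 = ⌊3865/101⌋ + 1 = 38 + 1 = 39
(last selection: 75 + 38×101 = 3913 ≤ 3940; next would be 4014 > 3940)

39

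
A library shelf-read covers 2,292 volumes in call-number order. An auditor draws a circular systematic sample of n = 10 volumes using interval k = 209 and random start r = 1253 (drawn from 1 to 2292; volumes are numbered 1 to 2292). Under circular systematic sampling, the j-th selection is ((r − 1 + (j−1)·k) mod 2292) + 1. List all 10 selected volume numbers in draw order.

Selection 1: 1253
Selection 2: 1253 + 209 = 1462
Selection 3: 1462 + 209 = 1671
Selection 4: 1671 + 209 = 1880
Selection 5: 1880 + 209 = 2089
Selection 6: 2089 + 209 = 2298 → 2298 − 2292 = 6
Selection 7: 6 + 209 = 215
Selection 8: 215 + 209 = 424
Selection 9: 424 + 209 = 633
Selection 10: 633 + 209 = 842

1253, 1462, 1671, 1880, 2089, 6, 215, 424, 633, 842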